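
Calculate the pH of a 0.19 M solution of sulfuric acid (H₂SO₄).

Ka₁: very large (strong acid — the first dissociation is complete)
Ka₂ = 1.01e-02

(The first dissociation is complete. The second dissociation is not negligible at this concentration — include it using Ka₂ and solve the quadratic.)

First dissociation is complete: [H⁺]₀ = [HSO₄⁻]₀ = C = 0.19 M. Second dissociation HSO₄⁻ ⇌ H⁺ + SO₄²⁻: let x = [SO₄²⁻]. Ka₂ = (C + x)·x / (C − x) = 1.01e-02 → x² + (C + Ka₂)·x − Ka₂·C = 0 → x² + 0.20010·x − 1.919e-03 = 0. x = (−0.20010 + √(0.20010² + 4 × 1.919e-03)) / 2 = 9.1700e-03 M. [H⁺] = C + x = 0.19 + 9.1700e-03 = 1.9917e-01 M. pH = -log(1.9917e-01) = 0.70.

pH = 0.70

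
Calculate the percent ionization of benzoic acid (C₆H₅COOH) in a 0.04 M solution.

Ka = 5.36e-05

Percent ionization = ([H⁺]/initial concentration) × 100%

Using Ka equilibrium: x² + Ka×x - Ka×C = 0. Solving: [H⁺] = 1.4377e-03. Percent = (1.4377e-03/0.04) × 100

Percent ionization = 3.59%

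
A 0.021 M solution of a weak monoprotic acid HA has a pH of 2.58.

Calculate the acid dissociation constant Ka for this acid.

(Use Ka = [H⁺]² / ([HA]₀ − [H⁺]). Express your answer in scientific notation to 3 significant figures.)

[H⁺] = 10^(−pH) = 10^(−2.58) = 2.630e-03 M. For HA ⇌ H⁺ + A⁻, Ka = [H⁺][A⁻]/[HA] = [H⁺]² / ([HA]₀ − [H⁺]) = (2.630e-03)² / (0.021 − 2.630e-03) = 3.77e-04.

K_a = 3.77e-04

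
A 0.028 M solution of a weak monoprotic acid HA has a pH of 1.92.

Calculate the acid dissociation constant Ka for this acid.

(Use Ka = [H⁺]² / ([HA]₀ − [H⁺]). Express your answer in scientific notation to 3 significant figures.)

[H⁺] = 10^(−pH) = 10^(−1.92) = 1.202e-02 M. For HA ⇌ H⁺ + A⁻, Ka = [H⁺][A⁻]/[HA] = [H⁺]² / ([HA]₀ − [H⁺]) = (1.202e-02)² / (0.028 − 1.202e-02) = 9.05e-03.

K_a = 9.05e-03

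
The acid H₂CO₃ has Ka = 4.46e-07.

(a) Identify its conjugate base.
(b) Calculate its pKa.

(a) The conjugate base is formed by removing one H⁺ from H₂CO₃, giving HCO₃⁻. (b) pKa = -log(Ka) = -log(4.46e-07) = 6.35.

Conjugate base: HCO₃⁻; pK_a = 6.35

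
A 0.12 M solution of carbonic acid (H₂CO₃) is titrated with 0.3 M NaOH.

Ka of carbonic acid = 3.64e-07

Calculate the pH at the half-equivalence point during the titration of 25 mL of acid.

At half-equivalence [HA] = [A⁻], so Henderson-Hasselbalch gives pH = pKa = -log(3.64e-07) = 6.44.

pH = pKa = 6.44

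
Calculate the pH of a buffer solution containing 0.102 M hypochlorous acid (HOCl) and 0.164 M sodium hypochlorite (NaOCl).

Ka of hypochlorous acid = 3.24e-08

pKa = -log(3.24e-08) = 7.49. pH = pKa + log([A⁻]/[HA]) = 7.49 + log(0.164/0.102)

pH = 7.70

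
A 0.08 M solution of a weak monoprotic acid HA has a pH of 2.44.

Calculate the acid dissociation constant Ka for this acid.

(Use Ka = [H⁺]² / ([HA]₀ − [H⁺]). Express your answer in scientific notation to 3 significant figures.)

[H⁺] = 10^(−pH) = 10^(−2.44) = 3.631e-03 M. For HA ⇌ H⁺ + A⁻, Ka = [H⁺][A⁻]/[HA] = [H⁺]² / ([HA]₀ − [H⁺]) = (3.631e-03)² / (0.08 − 3.631e-03) = 1.73e-04.

K_a = 1.73e-04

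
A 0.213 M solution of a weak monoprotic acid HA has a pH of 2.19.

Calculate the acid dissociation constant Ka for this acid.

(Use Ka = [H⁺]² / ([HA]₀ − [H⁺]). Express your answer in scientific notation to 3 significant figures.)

[H⁺] = 10^(−pH) = 10^(−2.19) = 6.457e-03 M. For HA ⇌ H⁺ + A⁻, Ka = [H⁺][A⁻]/[HA] = [H⁺]² / ([HA]₀ − [H⁺]) = (6.457e-03)² / (0.213 − 6.457e-03) = 2.02e-04.

K_a = 2.02e-04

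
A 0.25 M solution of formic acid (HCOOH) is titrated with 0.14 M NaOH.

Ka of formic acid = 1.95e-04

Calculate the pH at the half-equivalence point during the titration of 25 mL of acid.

At half-equivalence [HA] = [A⁻], so Henderson-Hasselbalch gives pH = pKa = -log(1.95e-04) = 3.71.

pH = pKa = 3.71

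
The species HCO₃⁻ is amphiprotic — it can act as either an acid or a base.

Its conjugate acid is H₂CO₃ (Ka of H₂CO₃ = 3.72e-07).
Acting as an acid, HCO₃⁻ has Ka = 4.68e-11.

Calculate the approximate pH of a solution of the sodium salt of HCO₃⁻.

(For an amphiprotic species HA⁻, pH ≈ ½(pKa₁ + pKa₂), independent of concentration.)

pKa₁ = -log(3.72e-07) = 6.43; pKa₂ = -log(4.68e-11) = 10.33. For an amphiprotic species, pH ≈ ½(pKa₁ + pKa₂) = ½(6.43 + 10.33) = 8.38.

pH = 8.38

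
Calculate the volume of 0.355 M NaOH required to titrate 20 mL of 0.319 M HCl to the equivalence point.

At equivalence: moles acid = moles base. moles HCl = 0.319 × 20/1000 = 0.00638 mol. V_base = moles / 0.355 × 1000 = 18.0 mL.

V_{base} = 18.0 mL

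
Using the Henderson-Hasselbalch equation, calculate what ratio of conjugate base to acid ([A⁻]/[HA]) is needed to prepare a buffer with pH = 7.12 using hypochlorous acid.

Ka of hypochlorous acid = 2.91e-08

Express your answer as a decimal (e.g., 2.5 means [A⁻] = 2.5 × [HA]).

pKa = -log(2.91e-08) = 7.5361. pH = pKa + log([A⁻]/[HA]), so log([A⁻]/[HA]) = pH − pKa = 7.12 − 7.5361 = -0.4161. [A⁻]/[HA] = 10^(-0.4161) = 0.384

[A⁻]/[HA] = 0.384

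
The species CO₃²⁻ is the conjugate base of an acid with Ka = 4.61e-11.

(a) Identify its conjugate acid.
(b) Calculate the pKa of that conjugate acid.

(a) The conjugate acid is formed by adding one H⁺ to CO₃²⁻, giving HCO₃⁻. (b) pKa = -log(Ka) = -log(4.61e-11) = 10.34.

Conjugate acid: HCO₃⁻; pK_a = 10.34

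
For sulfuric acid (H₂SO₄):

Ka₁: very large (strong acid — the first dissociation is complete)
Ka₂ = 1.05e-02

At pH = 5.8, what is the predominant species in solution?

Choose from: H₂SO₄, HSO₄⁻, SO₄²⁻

The first dissociation is complete, so H₂SO₄ itself is never the predominant species in water; pKa₂ = -log(1.05e-02) = 1.98. For a polyprotic acid the predominant species crosses at each pKa: below pKa_n the protonated form dominates, above it the deprotonated form does. At pH = 5.8, the predominant species is SO₄²⁻.

SO₄²⁻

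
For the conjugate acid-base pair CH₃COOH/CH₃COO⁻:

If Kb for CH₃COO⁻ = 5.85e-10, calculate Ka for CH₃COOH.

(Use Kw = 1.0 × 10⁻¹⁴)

For a conjugate pair Ka × Kb = Kw, so Ka = Kw/Kb = 1.0 × 10⁻¹⁴ / 5.85e-10 = 1.71e-05.

K_a = 1.71e-05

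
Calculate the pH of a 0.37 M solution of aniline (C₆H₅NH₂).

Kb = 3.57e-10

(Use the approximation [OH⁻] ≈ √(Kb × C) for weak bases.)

[OH⁻] = √(Kb × C) = √(3.57e-10 × 0.37) = 1.1493e-05. pOH = 4.94, pH = 14 - pOH

pH = 9.06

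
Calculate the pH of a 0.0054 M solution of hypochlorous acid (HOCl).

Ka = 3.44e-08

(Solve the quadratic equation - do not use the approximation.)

x² + Ka×x - Ka×C = 0. Using quadratic formula: [H⁺] = 1.3612e-05

pH = 4.87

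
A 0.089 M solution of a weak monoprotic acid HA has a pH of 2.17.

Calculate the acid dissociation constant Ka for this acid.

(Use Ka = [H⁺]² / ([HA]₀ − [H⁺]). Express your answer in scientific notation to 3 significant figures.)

[H⁺] = 10^(−pH) = 10^(−2.17) = 6.761e-03 M. For HA ⇌ H⁺ + A⁻, Ka = [H⁺][A⁻]/[HA] = [H⁺]² / ([HA]₀ − [H⁺]) = (6.761e-03)² / (0.089 − 6.761e-03) = 5.56e-04.

K_a = 5.56e-04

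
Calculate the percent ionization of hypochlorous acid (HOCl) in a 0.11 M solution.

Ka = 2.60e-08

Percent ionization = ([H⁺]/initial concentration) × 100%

Using Ka equilibrium: x² + Ka×x - Ka×C = 0. Solving: [H⁺] = 5.3466e-05. Percent = (5.3466e-05/0.11) × 100

Percent ionization = 0.0486%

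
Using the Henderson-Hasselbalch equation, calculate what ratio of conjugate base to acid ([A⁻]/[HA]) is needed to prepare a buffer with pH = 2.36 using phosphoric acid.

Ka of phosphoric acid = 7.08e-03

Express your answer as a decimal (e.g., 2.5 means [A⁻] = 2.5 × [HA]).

pKa = -log(7.08e-03) = 2.1500. pH = pKa + log([A⁻]/[HA]), so log([A⁻]/[HA]) = pH − pKa = 2.36 − 2.1500 = 0.2100. [A⁻]/[HA] = 10^(0.2100) = 1.62

[A⁻]/[HA] = 1.62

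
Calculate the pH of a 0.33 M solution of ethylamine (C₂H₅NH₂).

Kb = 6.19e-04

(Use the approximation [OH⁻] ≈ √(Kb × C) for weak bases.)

[OH⁻] = √(Kb × C) = √(6.19e-04 × 0.33) = 1.4292e-02. pOH = 1.84, pH = 14 - pOH

pH = 12.16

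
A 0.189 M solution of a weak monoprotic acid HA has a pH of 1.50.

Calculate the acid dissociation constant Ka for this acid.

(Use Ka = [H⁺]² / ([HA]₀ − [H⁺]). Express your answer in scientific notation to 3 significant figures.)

[H⁺] = 10^(−pH) = 10^(−1.50) = 3.162e-02 M. For HA ⇌ H⁺ + A⁻, Ka = [H⁺][A⁻]/[HA] = [H⁺]² / ([HA]₀ − [H⁺]) = (3.162e-02)² / (0.189 − 3.162e-02) = 6.35e-03.

K_a = 6.35e-03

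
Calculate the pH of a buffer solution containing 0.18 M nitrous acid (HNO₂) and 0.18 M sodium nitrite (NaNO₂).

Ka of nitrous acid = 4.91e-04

pKa = -log(4.91e-04) = 3.31. pH = pKa + log([A⁻]/[HA]) = 3.31 + log(0.18/0.18)

pH = 3.31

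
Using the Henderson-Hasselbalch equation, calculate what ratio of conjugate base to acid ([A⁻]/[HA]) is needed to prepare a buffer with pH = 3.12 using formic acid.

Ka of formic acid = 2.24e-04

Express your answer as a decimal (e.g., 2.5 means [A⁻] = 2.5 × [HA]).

pKa = -log(2.24e-04) = 3.6498. pH = pKa + log([A⁻]/[HA]), so log([A⁻]/[HA]) = pH − pKa = 3.12 − 3.6498 = -0.5298. [A⁻]/[HA] = 10^(-0.5298) = 0.295

[A⁻]/[HA] = 0.295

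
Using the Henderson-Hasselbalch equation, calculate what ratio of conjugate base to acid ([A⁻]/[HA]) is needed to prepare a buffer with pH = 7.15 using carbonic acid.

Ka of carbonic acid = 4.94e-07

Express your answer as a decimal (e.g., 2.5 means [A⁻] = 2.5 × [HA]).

pKa = -log(4.94e-07) = 6.3063. pH = pKa + log([A⁻]/[HA]), so log([A⁻]/[HA]) = pH − pKa = 7.15 − 6.3063 = 0.8437. [A⁻]/[HA] = 10^(0.8437) = 6.98

[A⁻]/[HA] = 6.98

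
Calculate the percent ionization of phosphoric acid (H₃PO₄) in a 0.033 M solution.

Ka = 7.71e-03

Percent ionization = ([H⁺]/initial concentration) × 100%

Using Ka equilibrium: x² + Ka×x - Ka×C = 0. Solving: [H⁺] = 1.2555e-02. Percent = (1.2555e-02/0.033) × 100

Percent ionization = 38%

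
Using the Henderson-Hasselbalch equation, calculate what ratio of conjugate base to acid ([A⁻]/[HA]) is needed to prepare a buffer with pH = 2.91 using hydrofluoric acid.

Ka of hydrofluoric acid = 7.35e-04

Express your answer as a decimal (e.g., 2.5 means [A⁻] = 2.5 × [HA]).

pKa = -log(7.35e-04) = 3.1337. pH = pKa + log([A⁻]/[HA]), so log([A⁻]/[HA]) = pH − pKa = 2.91 − 3.1337 = -0.2237. [A⁻]/[HA] = 10^(-0.2237) = 0.597

[A⁻]/[HA] = 0.597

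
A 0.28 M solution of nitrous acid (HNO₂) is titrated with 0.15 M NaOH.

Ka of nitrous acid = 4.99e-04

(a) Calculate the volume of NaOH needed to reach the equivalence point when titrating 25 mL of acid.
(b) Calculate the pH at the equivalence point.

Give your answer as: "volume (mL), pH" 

moles acid = 0.28 × 25/1000 = 0.007 mol; V_base = moles/0.15 × 1000 = 46.7 mL. At equivalence only the conjugate base is present: [A⁻] = 0.007/0.072 = 9.7674e-02 M. Kb = Kw/Ka = 2.00e-11; [OH⁻] = √(Kb × [A⁻]) = 1.3991e-06; pOH = 5.85; pH = 14 - pOH = 8.15.

V = 46.7 mL, pH = 8.15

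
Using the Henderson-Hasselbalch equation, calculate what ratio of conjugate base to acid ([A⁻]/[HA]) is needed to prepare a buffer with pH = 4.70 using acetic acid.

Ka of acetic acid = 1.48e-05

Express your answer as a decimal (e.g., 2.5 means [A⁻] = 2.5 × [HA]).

pKa = -log(1.48e-05) = 4.8297. pH = pKa + log([A⁻]/[HA]), so log([A⁻]/[HA]) = pH − pKa = 4.70 − 4.8297 = -0.1297. [A⁻]/[HA] = 10^(-0.1297) = 0.742

[A⁻]/[HA] = 0.742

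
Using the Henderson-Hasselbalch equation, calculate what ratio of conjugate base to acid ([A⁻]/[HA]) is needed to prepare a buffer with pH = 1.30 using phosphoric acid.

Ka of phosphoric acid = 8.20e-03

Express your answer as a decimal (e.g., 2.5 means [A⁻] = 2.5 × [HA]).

pKa = -log(8.20e-03) = 2.0862. pH = pKa + log([A⁻]/[HA]), so log([A⁻]/[HA]) = pH − pKa = 1.30 − 2.0862 = -0.7862. [A⁻]/[HA] = 10^(-0.7862) = 0.164

[A⁻]/[HA] = 0.164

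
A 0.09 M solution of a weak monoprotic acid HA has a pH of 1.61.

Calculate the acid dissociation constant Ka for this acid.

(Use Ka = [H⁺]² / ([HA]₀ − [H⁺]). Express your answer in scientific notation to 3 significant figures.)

[H⁺] = 10^(−pH) = 10^(−1.61) = 2.455e-02 M. For HA ⇌ H⁺ + A⁻, Ka = [H⁺][A⁻]/[HA] = [H⁺]² / ([HA]₀ − [H⁺]) = (2.455e-02)² / (0.09 − 2.455e-02) = 9.21e-03.

K_a = 9.21e-03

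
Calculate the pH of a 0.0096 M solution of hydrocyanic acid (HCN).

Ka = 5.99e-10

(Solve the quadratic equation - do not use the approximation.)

x² + Ka×x - Ka×C = 0. Using quadratic formula: [H⁺] = 2.3977e-06

pH = 5.62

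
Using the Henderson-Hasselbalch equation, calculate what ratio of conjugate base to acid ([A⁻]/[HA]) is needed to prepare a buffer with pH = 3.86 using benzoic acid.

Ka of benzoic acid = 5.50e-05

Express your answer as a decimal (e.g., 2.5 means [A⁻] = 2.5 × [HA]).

pKa = -log(5.50e-05) = 4.2596. pH = pKa + log([A⁻]/[HA]), so log([A⁻]/[HA]) = pH − pKa = 3.86 − 4.2596 = -0.3996. [A⁻]/[HA] = 10^(-0.3996) = 0.398

[A⁻]/[HA] = 0.398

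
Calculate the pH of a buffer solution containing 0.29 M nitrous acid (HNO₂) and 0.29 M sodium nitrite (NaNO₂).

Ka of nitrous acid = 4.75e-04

pKa = -log(4.75e-04) = 3.32. pH = pKa + log([A⁻]/[HA]) = 3.32 + log(0.29/0.29)

pH = 3.32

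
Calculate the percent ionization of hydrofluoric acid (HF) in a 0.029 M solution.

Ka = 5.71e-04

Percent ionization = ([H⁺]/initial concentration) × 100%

Using Ka equilibrium: x² + Ka×x - Ka×C = 0. Solving: [H⁺] = 3.7938e-03. Percent = (3.7938e-03/0.029) × 100

Percent ionization = 13.1%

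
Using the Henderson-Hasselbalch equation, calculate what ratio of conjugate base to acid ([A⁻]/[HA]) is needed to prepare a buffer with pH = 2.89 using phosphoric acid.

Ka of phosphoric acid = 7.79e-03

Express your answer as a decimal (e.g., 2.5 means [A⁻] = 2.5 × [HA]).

pKa = -log(7.79e-03) = 2.1085. pH = pKa + log([A⁻]/[HA]), so log([A⁻]/[HA]) = pH − pKa = 2.89 − 2.1085 = 0.7815. [A⁻]/[HA] = 10^(0.7815) = 6.05

[A⁻]/[HA] = 6.05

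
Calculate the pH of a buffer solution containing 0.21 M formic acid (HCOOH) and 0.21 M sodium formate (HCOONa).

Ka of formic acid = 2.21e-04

pKa = -log(2.21e-04) = 3.66. pH = pKa + log([A⁻]/[HA]) = 3.66 + log(0.21/0.21)

pH = 3.66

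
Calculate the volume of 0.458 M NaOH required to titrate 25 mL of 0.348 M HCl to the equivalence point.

At equivalence: moles acid = moles base. moles HCl = 0.348 × 25/1000 = 0.0087 mol. V_base = moles / 0.458 × 1000 = 19.0 mL.

V_{base} = 19.0 mL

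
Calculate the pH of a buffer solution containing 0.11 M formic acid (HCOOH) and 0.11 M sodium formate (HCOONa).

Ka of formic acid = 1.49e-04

pKa = -log(1.49e-04) = 3.83. pH = pKa + log([A⁻]/[HA]) = 3.83 + log(0.11/0.11)

pH = 3.83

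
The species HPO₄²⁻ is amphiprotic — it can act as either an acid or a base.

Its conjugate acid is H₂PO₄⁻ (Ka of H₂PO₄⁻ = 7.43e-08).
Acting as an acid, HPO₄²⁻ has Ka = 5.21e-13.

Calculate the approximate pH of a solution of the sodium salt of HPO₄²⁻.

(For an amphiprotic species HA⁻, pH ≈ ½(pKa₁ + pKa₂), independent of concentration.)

pKa₁ = -log(7.43e-08) = 7.13; pKa₂ = -log(5.21e-13) = 12.28. For an amphiprotic species, pH ≈ ½(pKa₁ + pKa₂) = ½(7.13 + 12.28) = 9.71.

pH = 9.71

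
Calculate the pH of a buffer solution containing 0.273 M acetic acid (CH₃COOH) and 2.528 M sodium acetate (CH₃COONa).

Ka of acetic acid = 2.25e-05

pKa = -log(2.25e-05) = 4.65. pH = pKa + log([A⁻]/[HA]) = 4.65 + log(2.528/0.273)

pH = 5.61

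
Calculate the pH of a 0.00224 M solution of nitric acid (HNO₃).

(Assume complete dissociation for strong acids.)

[H⁺] = 0.00224 M for strong acid. pH = -log[H⁺] = -log(0.00224)

pH = 2.65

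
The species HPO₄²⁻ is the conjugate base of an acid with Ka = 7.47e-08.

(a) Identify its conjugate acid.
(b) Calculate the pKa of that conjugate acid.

(a) The conjugate acid is formed by adding one H⁺ to HPO₄²⁻, giving H₂PO₄⁻. (b) pKa = -log(Ka) = -log(7.47e-08) = 7.13.

Conjugate acid: H₂PO₄⁻; pK_a = 7.13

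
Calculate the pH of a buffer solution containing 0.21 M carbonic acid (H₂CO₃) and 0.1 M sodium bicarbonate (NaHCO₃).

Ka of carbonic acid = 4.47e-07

pKa = -log(4.47e-07) = 6.35. pH = pKa + log([A⁻]/[HA]) = 6.35 + log(0.1/0.21)

pH = 6.03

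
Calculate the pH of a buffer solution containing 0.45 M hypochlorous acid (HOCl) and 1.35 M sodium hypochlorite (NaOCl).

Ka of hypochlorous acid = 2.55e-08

pKa = -log(2.55e-08) = 7.59. pH = pKa + log([A⁻]/[HA]) = 7.59 + log(1.35/0.45)

pH = 8.07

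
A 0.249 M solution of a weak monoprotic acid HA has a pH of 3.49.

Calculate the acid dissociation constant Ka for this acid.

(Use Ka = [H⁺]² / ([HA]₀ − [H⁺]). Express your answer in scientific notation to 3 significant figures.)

[H⁺] = 10^(−pH) = 10^(−3.49) = 3.236e-04 M. For HA ⇌ H⁺ + A⁻, Ka = [H⁺][A⁻]/[HA] = [H⁺]² / ([HA]₀ − [H⁺]) = (3.236e-04)² / (0.249 − 3.236e-04) = 4.21e-07.

K_a = 4.21e-07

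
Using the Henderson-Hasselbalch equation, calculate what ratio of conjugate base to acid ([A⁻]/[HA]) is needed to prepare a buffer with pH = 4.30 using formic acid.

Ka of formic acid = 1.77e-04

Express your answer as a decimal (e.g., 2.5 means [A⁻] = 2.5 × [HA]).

pKa = -log(1.77e-04) = 3.7520. pH = pKa + log([A⁻]/[HA]), so log([A⁻]/[HA]) = pH − pKa = 4.30 − 3.7520 = 0.5480. [A⁻]/[HA] = 10^(0.5480) = 3.53

[A⁻]/[HA] = 3.53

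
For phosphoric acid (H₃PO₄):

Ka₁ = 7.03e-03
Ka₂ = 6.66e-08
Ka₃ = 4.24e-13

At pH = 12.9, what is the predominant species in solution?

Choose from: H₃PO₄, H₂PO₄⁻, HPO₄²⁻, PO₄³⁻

pKa₁ = 2.15, pKa₂ = 7.18, pKa₃ = 12.37. For a polyprotic acid the predominant species crosses at each pKa: below pKa_n the protonated form dominates, above it the deprotonated form does. At pH = 12.9, the predominant species is PO₄³⁻.

PO₄³⁻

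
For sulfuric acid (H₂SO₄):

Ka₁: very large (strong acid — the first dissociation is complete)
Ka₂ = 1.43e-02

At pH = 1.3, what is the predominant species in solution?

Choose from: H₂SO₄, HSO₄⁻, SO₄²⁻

The first dissociation is complete, so H₂SO₄ itself is never the predominant species in water; pKa₂ = -log(1.43e-02) = 1.84. For a polyprotic acid the predominant species crosses at each pKa: below pKa_n the protonated form dominates, above it the deprotonated form does. At pH = 1.3, the predominant species is HSO₄⁻.

HSO₄⁻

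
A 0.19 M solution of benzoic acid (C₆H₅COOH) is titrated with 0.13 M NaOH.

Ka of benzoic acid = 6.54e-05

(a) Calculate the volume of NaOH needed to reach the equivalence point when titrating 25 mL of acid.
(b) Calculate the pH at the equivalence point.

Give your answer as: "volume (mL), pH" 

moles acid = 0.19 × 25/1000 = 0.00475 mol; V_base = moles/0.13 × 1000 = 36.5 mL. At equivalence only the conjugate base is present: [A⁻] = 0.00475/0.062 = 7.7188e-02 M. Kb = Kw/Ka = 1.53e-10; [OH⁻] = √(Kb × [A⁻]) = 3.4355e-06; pOH = 5.46; pH = 14 - pOH = 8.54.

V = 36.5 mL, pH = 8.54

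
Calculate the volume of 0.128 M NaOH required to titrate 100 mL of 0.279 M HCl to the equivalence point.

At equivalence: moles acid = moles base. moles HCl = 0.279 × 100/1000 = 0.0279 mol. V_base = moles / 0.128 × 1000 = 218.0 mL.

V_{base} = 218.0 mL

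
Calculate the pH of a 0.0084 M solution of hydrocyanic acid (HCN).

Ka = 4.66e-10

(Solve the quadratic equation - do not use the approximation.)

x² + Ka×x - Ka×C = 0. Using quadratic formula: [H⁺] = 1.9783e-06

pH = 5.70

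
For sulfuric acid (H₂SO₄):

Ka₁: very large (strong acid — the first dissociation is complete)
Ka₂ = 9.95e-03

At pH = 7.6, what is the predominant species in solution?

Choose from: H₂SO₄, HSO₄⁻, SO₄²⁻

The first dissociation is complete, so H₂SO₄ itself is never the predominant species in water; pKa₂ = -log(9.95e-03) = 2.00. For a polyprotic acid the predominant species crosses at each pKa: below pKa_n the protonated form dominates, above it the deprotonated form does. At pH = 7.6, the predominant species is SO₄²⁻.

SO₄²⁻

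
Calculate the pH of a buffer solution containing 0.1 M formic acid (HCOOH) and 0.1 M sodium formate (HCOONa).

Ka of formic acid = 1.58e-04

pKa = -log(1.58e-04) = 3.80. pH = pKa + log([A⁻]/[HA]) = 3.80 + log(0.1/0.1)

pH = 3.80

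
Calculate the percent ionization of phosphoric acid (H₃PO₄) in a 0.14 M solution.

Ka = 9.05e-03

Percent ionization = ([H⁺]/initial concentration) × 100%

Using Ka equilibrium: x² + Ka×x - Ka×C = 0. Solving: [H⁺] = 3.1356e-02. Percent = (3.1356e-02/0.14) × 100

Percent ionization = 22.4%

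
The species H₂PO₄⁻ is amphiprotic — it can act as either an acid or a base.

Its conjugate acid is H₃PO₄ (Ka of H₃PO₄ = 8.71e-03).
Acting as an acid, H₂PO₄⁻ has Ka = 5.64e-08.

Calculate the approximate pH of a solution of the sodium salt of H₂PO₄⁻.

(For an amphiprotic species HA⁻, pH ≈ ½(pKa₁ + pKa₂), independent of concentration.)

pKa₁ = -log(8.71e-03) = 2.06; pKa₂ = -log(5.64e-08) = 7.25. For an amphiprotic species, pH ≈ ½(pKa₁ + pKa₂) = ½(2.06 + 7.25) = 4.65.

pH = 4.65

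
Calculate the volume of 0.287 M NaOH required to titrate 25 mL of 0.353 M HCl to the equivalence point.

At equivalence: moles acid = moles base. moles HCl = 0.353 × 25/1000 = 0.008825 mol. V_base = moles / 0.287 × 1000 = 30.7 mL.

V_{base} = 30.7 mL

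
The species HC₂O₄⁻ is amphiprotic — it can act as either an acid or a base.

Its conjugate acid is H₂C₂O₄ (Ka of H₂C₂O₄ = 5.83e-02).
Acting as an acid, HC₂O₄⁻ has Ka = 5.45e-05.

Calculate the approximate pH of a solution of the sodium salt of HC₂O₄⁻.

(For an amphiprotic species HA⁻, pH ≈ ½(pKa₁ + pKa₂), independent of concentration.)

pKa₁ = -log(5.83e-02) = 1.23; pKa₂ = -log(5.45e-05) = 4.26. For an amphiprotic species, pH ≈ ½(pKa₁ + pKa₂) = ½(1.23 + 4.26) = 2.75.

pH = 2.75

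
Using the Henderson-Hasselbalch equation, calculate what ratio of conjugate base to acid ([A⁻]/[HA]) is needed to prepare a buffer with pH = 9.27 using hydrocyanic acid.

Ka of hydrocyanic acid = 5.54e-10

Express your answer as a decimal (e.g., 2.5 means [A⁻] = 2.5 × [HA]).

pKa = -log(5.54e-10) = 9.2565. pH = pKa + log([A⁻]/[HA]), so log([A⁻]/[HA]) = pH − pKa = 9.27 − 9.2565 = 0.0135. [A⁻]/[HA] = 10^(0.0135) = 1.03

[A⁻]/[HA] = 1.03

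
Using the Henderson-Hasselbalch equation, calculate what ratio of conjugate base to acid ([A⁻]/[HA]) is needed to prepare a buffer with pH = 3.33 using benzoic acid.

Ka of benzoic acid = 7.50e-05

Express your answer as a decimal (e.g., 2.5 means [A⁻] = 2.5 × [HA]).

pKa = -log(7.50e-05) = 4.1249. pH = pKa + log([A⁻]/[HA]), so log([A⁻]/[HA]) = pH − pKa = 3.33 − 4.1249 = -0.7949. [A⁻]/[HA] = 10^(-0.7949) = 0.160

[A⁻]/[HA] = 0.160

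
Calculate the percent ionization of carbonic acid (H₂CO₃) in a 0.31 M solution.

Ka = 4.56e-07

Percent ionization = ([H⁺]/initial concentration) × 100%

Using Ka equilibrium: x² + Ka×x - Ka×C = 0. Solving: [H⁺] = 3.7575e-04. Percent = (3.7575e-04/0.31) × 100

Percent ionization = 0.121%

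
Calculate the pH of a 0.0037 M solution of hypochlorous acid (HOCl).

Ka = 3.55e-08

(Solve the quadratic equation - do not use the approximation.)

x² + Ka×x - Ka×C = 0. Using quadratic formula: [H⁺] = 1.1443e-05

pH = 4.94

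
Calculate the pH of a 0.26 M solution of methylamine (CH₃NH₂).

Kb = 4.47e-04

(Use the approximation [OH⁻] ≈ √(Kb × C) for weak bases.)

[OH⁻] = √(Kb × C) = √(4.47e-04 × 0.26) = 1.0781e-02. pOH = 1.97, pH = 14 - pOH

pH = 12.03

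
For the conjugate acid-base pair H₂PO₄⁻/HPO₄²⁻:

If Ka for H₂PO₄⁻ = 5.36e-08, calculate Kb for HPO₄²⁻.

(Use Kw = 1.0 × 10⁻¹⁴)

For a conjugate pair Ka × Kb = Kw, so Kb = Kw/Ka = 1.0 × 10⁻¹⁴ / 5.36e-08 = 1.87e-07.

K_b = 1.87e-07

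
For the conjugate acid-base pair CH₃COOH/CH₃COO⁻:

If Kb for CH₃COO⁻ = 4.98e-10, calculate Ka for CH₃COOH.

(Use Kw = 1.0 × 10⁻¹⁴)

For a conjugate pair Ka × Kb = Kw, so Ka = Kw/Kb = 1.0 × 10⁻¹⁴ / 4.98e-10 = 2.01e-05.

K_a = 2.01e-05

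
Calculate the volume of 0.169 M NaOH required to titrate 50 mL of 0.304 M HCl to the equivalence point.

At equivalence: moles acid = moles base. moles HCl = 0.304 × 50/1000 = 0.0152 mol. V_base = moles / 0.169 × 1000 = 89.9 mL.

V_{base} = 89.9 mL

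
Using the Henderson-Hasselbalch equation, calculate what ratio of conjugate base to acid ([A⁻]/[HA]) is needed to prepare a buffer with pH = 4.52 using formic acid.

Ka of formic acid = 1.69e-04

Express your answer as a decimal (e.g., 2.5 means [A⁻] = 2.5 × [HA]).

pKa = -log(1.69e-04) = 3.7721. pH = pKa + log([A⁻]/[HA]), so log([A⁻]/[HA]) = pH − pKa = 4.52 − 3.7721 = 0.7479. [A⁻]/[HA] = 10^(0.7479) = 5.60

[A⁻]/[HA] = 5.60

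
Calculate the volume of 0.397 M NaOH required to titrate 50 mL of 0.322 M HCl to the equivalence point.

At equivalence: moles acid = moles base. moles HCl = 0.322 × 50/1000 = 0.0161 mol. V_base = moles / 0.397 × 1000 = 40.6 mL.

V_{base} = 40.6 mL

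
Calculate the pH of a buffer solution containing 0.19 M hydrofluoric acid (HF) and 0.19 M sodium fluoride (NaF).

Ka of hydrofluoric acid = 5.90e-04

pKa = -log(5.90e-04) = 3.23. pH = pKa + log([A⁻]/[HA]) = 3.23 + log(0.19/0.19)

pH = 3.23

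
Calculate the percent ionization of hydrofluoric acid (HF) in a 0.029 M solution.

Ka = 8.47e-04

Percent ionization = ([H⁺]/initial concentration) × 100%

Using Ka equilibrium: x² + Ka×x - Ka×C = 0. Solving: [H⁺] = 4.5507e-03. Percent = (4.5507e-03/0.029) × 100

Percent ionization = 15.7%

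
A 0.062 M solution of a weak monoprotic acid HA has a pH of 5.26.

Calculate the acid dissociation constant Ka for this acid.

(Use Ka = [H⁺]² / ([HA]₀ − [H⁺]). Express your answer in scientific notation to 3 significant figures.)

[H⁺] = 10^(−pH) = 10^(−5.26) = 5.495e-06 M. For HA ⇌ H⁺ + A⁻, Ka = [H⁺][A⁻]/[HA] = [H⁺]² / ([HA]₀ − [H⁺]) = (5.495e-06)² / (0.062 − 5.495e-06) = 4.87e-10.

K_a = 4.87e-10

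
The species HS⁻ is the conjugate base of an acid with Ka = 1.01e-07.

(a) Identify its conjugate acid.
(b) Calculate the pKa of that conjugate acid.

(a) The conjugate acid is formed by adding one H⁺ to HS⁻, giving H₂S. (b) pKa = -log(Ka) = -log(1.01e-07) = 7.00.

Conjugate acid: H₂S; pK_a = 7.00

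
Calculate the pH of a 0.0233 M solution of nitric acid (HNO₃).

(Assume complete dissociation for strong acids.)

[H⁺] = 0.0233 M for strong acid. pH = -log[H⁺] = -log(0.0233)

pH = 1.63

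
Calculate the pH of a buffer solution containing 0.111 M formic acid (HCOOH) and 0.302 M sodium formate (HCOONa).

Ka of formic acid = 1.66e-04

pKa = -log(1.66e-04) = 3.78. pH = pKa + log([A⁻]/[HA]) = 3.78 + log(0.302/0.111)

pH = 4.21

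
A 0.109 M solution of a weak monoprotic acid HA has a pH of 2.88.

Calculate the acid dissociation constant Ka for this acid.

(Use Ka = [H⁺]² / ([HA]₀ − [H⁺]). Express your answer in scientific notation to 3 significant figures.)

[H⁺] = 10^(−pH) = 10^(−2.88) = 1.318e-03 M. For HA ⇌ H⁺ + A⁻, Ka = [H⁺][A⁻]/[HA] = [H⁺]² / ([HA]₀ − [H⁺]) = (1.318e-03)² / (0.109 − 1.318e-03) = 1.61e-05.

K_a = 1.61e-05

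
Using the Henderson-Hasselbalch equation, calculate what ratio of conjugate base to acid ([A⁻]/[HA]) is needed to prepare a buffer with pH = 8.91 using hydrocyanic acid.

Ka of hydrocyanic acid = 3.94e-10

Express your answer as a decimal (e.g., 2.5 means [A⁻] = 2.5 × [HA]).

pKa = -log(3.94e-10) = 9.4045. pH = pKa + log([A⁻]/[HA]), so log([A⁻]/[HA]) = pH − pKa = 8.91 − 9.4045 = -0.4945. [A⁻]/[HA] = 10^(-0.4945) = 0.320

[A⁻]/[HA] = 0.320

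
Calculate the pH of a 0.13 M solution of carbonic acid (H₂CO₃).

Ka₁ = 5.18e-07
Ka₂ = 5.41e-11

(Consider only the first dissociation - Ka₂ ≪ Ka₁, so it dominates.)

First dissociation dominates. From Ka₁ = [H⁺][HA⁻]/[H₂A], x² + Ka₁·x − Ka₁·C = 0 with C = 0.13 M and Ka₁ = 5.18e-07. Solving: [H⁺] = (−Ka₁ + √(Ka₁² + 4·Ka₁·C)) / 2 = 2.5924e-04 M. pH = -log(2.5924e-04) = 3.59.

pH = 3.59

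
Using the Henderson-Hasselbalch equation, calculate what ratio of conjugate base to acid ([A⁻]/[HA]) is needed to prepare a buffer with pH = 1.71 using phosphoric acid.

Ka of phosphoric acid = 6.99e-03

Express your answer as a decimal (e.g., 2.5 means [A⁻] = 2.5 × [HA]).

pKa = -log(6.99e-03) = 2.1555. pH = pKa + log([A⁻]/[HA]), so log([A⁻]/[HA]) = pH − pKa = 1.71 − 2.1555 = -0.4455. [A⁻]/[HA] = 10^(-0.4455) = 0.358

[A⁻]/[HA] = 0.358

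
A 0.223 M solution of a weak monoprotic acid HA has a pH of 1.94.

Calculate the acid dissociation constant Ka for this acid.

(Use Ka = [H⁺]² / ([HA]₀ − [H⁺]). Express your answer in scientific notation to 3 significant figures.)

[H⁺] = 10^(−pH) = 10^(−1.94) = 1.148e-02 M. For HA ⇌ H⁺ + A⁻, Ka = [H⁺][A⁻]/[HA] = [H⁺]² / ([HA]₀ − [H⁺]) = (1.148e-02)² / (0.223 − 1.148e-02) = 6.23e-04.

K_a = 6.23e-04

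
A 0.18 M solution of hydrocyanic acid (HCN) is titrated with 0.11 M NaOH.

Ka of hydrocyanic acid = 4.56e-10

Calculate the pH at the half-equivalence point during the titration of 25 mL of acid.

At half-equivalence [HA] = [A⁻], so Henderson-Hasselbalch gives pH = pKa = -log(4.56e-10) = 9.34.

pH = pKa = 9.34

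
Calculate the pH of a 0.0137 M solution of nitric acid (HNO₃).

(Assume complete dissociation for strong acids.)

[H⁺] = 0.0137 M for strong acid. pH = -log[H⁺] = -log(0.0137)

pH = 1.86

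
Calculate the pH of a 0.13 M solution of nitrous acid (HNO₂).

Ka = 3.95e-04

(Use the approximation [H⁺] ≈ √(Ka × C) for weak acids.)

[H⁺] = √(Ka × C) = √(3.95e-04 × 0.13) = 7.1659e-03. pH = -log(7.1659e-03)

pH = 2.14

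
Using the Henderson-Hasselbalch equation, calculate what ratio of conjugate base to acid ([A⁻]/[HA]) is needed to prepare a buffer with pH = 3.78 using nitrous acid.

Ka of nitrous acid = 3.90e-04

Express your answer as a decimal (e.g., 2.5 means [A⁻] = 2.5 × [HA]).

pKa = -log(3.90e-04) = 3.4089. pH = pKa + log([A⁻]/[HA]), so log([A⁻]/[HA]) = pH − pKa = 3.78 − 3.4089 = 0.3711. [A⁻]/[HA] = 10^(0.3711) = 2.35

[A⁻]/[HA] = 2.35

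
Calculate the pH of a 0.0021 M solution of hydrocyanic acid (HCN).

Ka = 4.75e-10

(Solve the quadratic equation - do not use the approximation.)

x² + Ka×x - Ka×C = 0. Using quadratic formula: [H⁺] = 9.9851e-07

pH = 6.00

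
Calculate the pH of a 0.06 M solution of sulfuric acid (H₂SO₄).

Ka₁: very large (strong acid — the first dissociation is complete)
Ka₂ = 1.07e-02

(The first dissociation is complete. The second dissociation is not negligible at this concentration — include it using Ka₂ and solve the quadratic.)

First dissociation is complete: [H⁺]₀ = [HSO₄⁻]₀ = C = 0.06 M. Second dissociation HSO₄⁻ ⇌ H⁺ + SO₄²⁻: let x = [SO₄²⁻]. Ka₂ = (C + x)·x / (C − x) = 1.07e-02 → x² + (C + Ka₂)·x − Ka₂·C = 0 → x² + 0.07070·x − 6.420e-04 = 0. x = (−0.07070 + √(0.07070² + 4 × 6.420e-04)) / 2 = 8.1428e-03 M. [H⁺] = C + x = 0.06 + 8.1428e-03 = 6.8143e-02 M. pH = -log(6.8143e-02) = 1.17.

pH = 1.17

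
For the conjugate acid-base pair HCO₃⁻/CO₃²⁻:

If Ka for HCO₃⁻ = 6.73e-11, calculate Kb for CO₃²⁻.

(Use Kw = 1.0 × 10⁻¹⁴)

For a conjugate pair Ka × Kb = Kw, so Kb = Kw/Ka = 1.0 × 10⁻¹⁴ / 6.73e-11 = 1.49e-04.

K_b = 1.49e-04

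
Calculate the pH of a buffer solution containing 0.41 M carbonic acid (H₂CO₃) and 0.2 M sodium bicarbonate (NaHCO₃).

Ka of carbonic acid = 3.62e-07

pKa = -log(3.62e-07) = 6.44. pH = pKa + log([A⁻]/[HA]) = 6.44 + log(0.2/0.41)

pH = 6.13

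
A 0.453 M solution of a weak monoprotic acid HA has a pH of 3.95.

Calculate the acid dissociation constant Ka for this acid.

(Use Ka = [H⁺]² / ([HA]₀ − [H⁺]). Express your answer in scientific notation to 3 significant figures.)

[H⁺] = 10^(−pH) = 10^(−3.95) = 1.122e-04 M. For HA ⇌ H⁺ + A⁻, Ka = [H⁺][A⁻]/[HA] = [H⁺]² / ([HA]₀ − [H⁺]) = (1.122e-04)² / (0.453 − 1.122e-04) = 2.78e-08.

K_a = 2.78e-08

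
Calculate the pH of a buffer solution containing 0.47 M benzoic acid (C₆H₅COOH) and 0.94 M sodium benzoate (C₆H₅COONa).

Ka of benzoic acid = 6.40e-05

pKa = -log(6.40e-05) = 4.19. pH = pKa + log([A⁻]/[HA]) = 4.19 + log(0.94/0.47)

pH = 4.49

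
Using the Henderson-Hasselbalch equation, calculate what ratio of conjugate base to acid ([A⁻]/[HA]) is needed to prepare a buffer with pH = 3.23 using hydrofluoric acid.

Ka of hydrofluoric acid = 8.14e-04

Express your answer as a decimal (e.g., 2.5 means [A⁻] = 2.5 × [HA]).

pKa = -log(8.14e-04) = 3.0894. pH = pKa + log([A⁻]/[HA]), so log([A⁻]/[HA]) = pH − pKa = 3.23 − 3.0894 = 0.1406. [A⁻]/[HA] = 10^(0.1406) = 1.38

[A⁻]/[HA] = 1.38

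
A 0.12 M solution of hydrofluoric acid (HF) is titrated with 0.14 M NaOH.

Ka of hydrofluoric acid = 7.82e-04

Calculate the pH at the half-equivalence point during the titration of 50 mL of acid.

At half-equivalence [HA] = [A⁻], so Henderson-Hasselbalch gives pH = pKa = -log(7.82e-04) = 3.11.

pH = pKa = 3.11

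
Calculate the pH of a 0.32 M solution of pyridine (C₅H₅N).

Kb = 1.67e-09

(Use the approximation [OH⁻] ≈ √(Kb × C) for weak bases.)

[OH⁻] = √(Kb × C) = √(1.67e-09 × 0.32) = 2.3117e-05. pOH = 4.64, pH = 14 - pOH

pH = 9.36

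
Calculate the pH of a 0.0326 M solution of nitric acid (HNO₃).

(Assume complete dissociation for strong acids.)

[H⁺] = 0.0326 M for strong acid. pH = -log[H⁺] = -log(0.0326)

pH = 1.49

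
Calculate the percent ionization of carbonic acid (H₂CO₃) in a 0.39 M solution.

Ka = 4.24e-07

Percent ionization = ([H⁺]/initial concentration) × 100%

Using Ka equilibrium: x² + Ka×x - Ka×C = 0. Solving: [H⁺] = 4.0643e-04. Percent = (4.0643e-04/0.39) × 100

Percent ionization = 0.104%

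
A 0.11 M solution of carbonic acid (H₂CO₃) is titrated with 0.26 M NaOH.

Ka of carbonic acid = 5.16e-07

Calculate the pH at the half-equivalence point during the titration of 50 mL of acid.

At half-equivalence [HA] = [A⁻], so Henderson-Hasselbalch gives pH = pKa = -log(5.16e-07) = 6.29.

pH = pKa = 6.29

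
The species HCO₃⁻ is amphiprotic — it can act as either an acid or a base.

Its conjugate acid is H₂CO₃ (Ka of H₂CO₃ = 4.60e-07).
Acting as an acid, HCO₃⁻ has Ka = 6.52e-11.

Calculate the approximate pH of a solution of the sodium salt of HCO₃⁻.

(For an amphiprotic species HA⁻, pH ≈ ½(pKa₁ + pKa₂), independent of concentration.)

pKa₁ = -log(4.60e-07) = 6.34; pKa₂ = -log(6.52e-11) = 10.19. For an amphiprotic species, pH ≈ ½(pKa₁ + pKa₂) = ½(6.34 + 10.19) = 8.26.

pH = 8.26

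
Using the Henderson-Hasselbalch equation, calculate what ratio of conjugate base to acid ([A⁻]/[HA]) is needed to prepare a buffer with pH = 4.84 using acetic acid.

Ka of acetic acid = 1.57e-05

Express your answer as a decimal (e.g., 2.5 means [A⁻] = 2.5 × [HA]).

pKa = -log(1.57e-05) = 4.8041. pH = pKa + log([A⁻]/[HA]), so log([A⁻]/[HA]) = pH − pKa = 4.84 − 4.8041 = 0.0359. [A⁻]/[HA] = 10^(0.0359) = 1.09

[A⁻]/[HA] = 1.09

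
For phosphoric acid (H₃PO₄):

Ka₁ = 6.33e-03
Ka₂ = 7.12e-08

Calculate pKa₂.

pKa₂ = -log(Ka₂) = -log(7.12e-08) = 7.15.

pK_{a2} = 7.15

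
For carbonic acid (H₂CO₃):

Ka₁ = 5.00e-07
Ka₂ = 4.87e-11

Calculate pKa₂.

pKa₂ = -log(Ka₂) = -log(4.87e-11) = 10.31.

pK_{a2} = 10.31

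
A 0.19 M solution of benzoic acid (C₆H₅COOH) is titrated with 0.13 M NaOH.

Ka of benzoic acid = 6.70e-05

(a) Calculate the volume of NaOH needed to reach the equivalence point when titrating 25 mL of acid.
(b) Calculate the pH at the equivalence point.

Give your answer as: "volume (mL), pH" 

moles acid = 0.19 × 25/1000 = 0.00475 mol; V_base = moles/0.13 × 1000 = 36.5 mL. At equivalence only the conjugate base is present: [A⁻] = 0.00475/0.062 = 7.7188e-02 M. Kb = Kw/Ka = 1.49e-10; [OH⁻] = √(Kb × [A⁻]) = 3.3942e-06; pOH = 5.47; pH = 14 - pOH = 8.53.

V = 36.5 mL, pH = 8.53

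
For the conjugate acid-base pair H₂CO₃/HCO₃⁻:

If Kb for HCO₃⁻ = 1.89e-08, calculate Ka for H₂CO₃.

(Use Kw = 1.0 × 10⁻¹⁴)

For a conjugate pair Ka × Kb = Kw, so Ka = Kw/Kb = 1.0 × 10⁻¹⁴ / 1.89e-08 = 5.29e-07.

K_a = 5.29e-07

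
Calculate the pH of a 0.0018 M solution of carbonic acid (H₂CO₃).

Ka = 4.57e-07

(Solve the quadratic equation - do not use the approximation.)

x² + Ka×x - Ka×C = 0. Using quadratic formula: [H⁺] = 2.8453e-05

pH = 4.55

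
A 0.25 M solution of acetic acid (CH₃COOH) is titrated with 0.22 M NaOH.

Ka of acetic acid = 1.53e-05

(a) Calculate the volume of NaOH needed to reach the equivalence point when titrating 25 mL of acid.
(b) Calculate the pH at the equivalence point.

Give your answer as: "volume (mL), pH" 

moles acid = 0.25 × 25/1000 = 0.00625 mol; V_base = moles/0.22 × 1000 = 28.4 mL. At equivalence only the conjugate base is present: [A⁻] = 0.00625/0.053 = 1.1702e-01 M. Kb = Kw/Ka = 6.54e-10; [OH⁻] = √(Kb × [A⁻]) = 8.7455e-06; pOH = 5.06; pH = 14 - pOH = 8.94.

V = 28.4 mL, pH = 8.94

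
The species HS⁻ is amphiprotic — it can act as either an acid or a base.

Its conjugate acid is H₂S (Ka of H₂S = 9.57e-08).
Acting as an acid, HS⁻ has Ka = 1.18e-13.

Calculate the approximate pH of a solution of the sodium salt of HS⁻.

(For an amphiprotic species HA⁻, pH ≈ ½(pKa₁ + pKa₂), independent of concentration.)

pKa₁ = -log(9.57e-08) = 7.02; pKa₂ = -log(1.18e-13) = 12.93. For an amphiprotic species, pH ≈ ½(pKa₁ + pKa₂) = ½(7.02 + 12.93) = 9.97.

pH = 9.97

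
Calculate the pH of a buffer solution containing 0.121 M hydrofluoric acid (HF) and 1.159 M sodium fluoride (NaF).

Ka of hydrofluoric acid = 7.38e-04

pKa = -log(7.38e-04) = 3.13. pH = pKa + log([A⁻]/[HA]) = 3.13 + log(1.159/0.121)

pH = 4.11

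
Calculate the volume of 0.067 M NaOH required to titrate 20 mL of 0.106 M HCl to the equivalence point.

At equivalence: moles acid = moles base. moles HCl = 0.106 × 20/1000 = 0.00212 mol. V_base = moles / 0.067 × 1000 = 31.6 mL.

V_{base} = 31.6 mL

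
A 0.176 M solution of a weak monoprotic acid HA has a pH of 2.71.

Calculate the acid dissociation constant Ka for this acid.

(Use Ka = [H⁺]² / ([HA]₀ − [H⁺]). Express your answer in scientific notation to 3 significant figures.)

[H⁺] = 10^(−pH) = 10^(−2.71) = 1.950e-03 M. For HA ⇌ H⁺ + A⁻, Ka = [H⁺][A⁻]/[HA] = [H⁺]² / ([HA]₀ − [H⁺]) = (1.950e-03)² / (0.176 − 1.950e-03) = 2.18e-05.

K_a = 2.18e-05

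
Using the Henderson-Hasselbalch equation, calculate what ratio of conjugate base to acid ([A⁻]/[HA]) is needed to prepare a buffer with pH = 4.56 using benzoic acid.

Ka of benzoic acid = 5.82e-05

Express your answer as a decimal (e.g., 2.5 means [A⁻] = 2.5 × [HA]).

pKa = -log(5.82e-05) = 4.2351. pH = pKa + log([A⁻]/[HA]), so log([A⁻]/[HA]) = pH − pKa = 4.56 − 4.2351 = 0.3249. [A⁻]/[HA] = 10^(0.3249) = 2.11

[A⁻]/[HA] = 2.11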